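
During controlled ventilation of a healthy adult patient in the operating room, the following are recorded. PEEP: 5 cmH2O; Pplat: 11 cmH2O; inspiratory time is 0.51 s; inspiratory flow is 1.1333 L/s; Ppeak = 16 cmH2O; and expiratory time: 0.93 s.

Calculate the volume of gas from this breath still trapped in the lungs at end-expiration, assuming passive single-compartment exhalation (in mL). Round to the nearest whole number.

Vt = flow × Ti = 1.1333 L/s × 0.51 s × 1000 mL/L = 577.98 mL.
R = (PIP − Pplat)/V̇ = (16 − 11) / 1.1333 = 5.0/1.1333 = 4.412 cmH2O·s/L.
C = Vt/(Pplat − PEEP) = 577.98 / (11 − 5) = 577.98/6.0 = 96.33 mL/cmH2O.
τ = R × C = 4.412 × 0.09633 L/cmH2O = 0.425 s.
Fraction remaining = e^(−Te/τ) = e^(−0.93/0.425) = 0.1121.
Trapped volume = 577.98 × 0.1121 = 64.792 mL.

65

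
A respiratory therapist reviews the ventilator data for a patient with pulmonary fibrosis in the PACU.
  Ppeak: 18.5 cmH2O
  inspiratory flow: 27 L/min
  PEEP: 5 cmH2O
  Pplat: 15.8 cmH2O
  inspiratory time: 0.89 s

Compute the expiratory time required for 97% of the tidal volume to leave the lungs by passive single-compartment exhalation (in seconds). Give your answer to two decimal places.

Flow: 27 L/min ÷ 60 = 0.45 L/s.
Vt = flow × Ti = 0.45 L/s × 0.89 s × 1000 mL/L = 400.5 mL.
R = (PIP − Pplat)/V̇ = (18.5 − 15.8) / 0.45 = 2.7/0.45 = 6.0 cmH2O·s/L.
C = Vt/(Pplat − PEEP) = 400.5 / (15.8 − 5) = 400.5/10.8 = 37.083 mL/cmH2O.
τ = R × C = 6.0 × 0.03708 L/cmH2O = 0.2225 s.
t = −τ·ln(1 − 0.97) = −0.2225·ln(0.03) = 0.7802 s.

0.78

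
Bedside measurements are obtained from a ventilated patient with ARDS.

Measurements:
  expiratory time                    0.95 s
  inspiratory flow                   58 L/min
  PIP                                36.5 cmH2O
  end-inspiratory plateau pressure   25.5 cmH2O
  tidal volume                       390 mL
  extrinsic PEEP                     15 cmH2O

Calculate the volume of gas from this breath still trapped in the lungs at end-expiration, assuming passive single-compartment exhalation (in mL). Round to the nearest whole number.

Flow: 58 L/min ÷ 60 = 0.9667 L/s.
R = (PIP − Pplat)/V̇ = (36.5 − 25.5) / 0.9667 = 11.0/0.9667 = 11.379 cmH2O·s/L.
C = Vt/(Pplat − PEEP) = 390.0 / (25.5 − 15) = 390.0/10.5 = 37.143 mL/cmH2O.
τ = R × C = 11.379 × 0.03714 L/cmH2O = 0.4226 s.
Fraction remaining = e^(−Te/τ) = e^(−0.95/0.4226) = 0.1056.
Trapped volume = 390.0 × 0.1056 = 41.184 mL.

41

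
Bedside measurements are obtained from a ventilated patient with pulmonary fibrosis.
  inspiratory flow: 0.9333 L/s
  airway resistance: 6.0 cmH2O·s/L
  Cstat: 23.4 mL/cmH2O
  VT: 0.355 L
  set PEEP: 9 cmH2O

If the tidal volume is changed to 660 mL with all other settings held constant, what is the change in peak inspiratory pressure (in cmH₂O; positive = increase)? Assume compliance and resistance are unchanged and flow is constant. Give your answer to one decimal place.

PIP = Vt/C + R·V̇ + PEEP (constant-flow equation of motion).
Only the elastic term changes: ΔPIP = ΔVt / C = (660 − 355) / 23.4 = 13.034 cmH2O.

13.0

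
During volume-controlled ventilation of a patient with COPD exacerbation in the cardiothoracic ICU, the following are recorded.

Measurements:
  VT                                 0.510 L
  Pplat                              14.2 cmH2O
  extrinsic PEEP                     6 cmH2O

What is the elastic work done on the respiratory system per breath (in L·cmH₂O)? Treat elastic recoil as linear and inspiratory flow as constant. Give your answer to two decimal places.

2.09

Elastic work ≈ ½ × (Pplat − PEEP) × Vt = 0.5 × (14.2 − 6) × 0.510 L = 0.5 × 8.2 × 0.510 = 2.091 L·cmH2O.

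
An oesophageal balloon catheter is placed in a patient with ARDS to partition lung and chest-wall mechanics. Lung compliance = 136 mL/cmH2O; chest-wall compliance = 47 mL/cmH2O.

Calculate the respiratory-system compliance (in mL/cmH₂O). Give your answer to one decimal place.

Lung and chest wall are elastances in series: 1/Crs = 1/CL + 1/Ccw.
1/Crs = 1/136 + 1/47 = 0.02863.
Crs = 34.928 mL/cmH2O.

34.9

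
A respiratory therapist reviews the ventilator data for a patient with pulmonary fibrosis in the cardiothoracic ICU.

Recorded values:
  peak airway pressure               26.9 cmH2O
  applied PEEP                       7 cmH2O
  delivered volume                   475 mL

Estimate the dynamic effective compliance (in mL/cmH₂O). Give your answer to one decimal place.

Dynamic compliance = Vt / (PIP − PEEP) = 475 / (26.9 − 7) = 475 / 19.9 = 23.869 mL/cmH2O.

23.9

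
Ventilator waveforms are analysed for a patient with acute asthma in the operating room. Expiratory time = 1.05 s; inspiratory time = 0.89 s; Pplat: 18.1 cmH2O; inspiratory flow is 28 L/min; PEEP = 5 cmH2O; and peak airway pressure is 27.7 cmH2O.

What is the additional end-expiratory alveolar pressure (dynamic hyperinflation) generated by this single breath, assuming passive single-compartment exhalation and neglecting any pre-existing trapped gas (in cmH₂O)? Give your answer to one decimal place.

Flow: 28 L/min ÷ 60 = 0.4667 L/s.
Vt = flow × Ti = 0.4667 L/s × 0.89 s × 1000 mL/L = 415.36 mL.
R = (PIP − Pplat)/V̇ = (27.7 − 18.1) / 0.4667 = 9.6/0.4667 = 20.57 cmH2O·s/L.
C = Vt/(Pplat − PEEP) = 415.36 / (18.1 − 5) = 415.36/13.1 = 31.707 mL/cmH2O.
τ = R × C = 20.57 × 0.03171 L/cmH2O = 0.6523 s.
Fraction remaining = e^(−Te/τ) = e^(−1.05/0.6523) = 0.1999; trapped volume = 415.36 × 0.1999 = 83.03 mL.
Additional alveolar pressure from trapping ≈ V_trapped / C = 83.03 / 31.707 = 2.619 cmH2O.

2.6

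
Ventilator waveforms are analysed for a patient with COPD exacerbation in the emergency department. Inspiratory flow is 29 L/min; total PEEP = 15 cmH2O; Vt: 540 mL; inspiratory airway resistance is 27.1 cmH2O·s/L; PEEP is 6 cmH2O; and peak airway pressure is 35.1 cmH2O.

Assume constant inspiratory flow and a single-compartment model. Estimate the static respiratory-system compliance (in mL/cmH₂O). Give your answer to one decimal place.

77.1

Flow: 29 L/min ÷ 60 = 0.4833 L/s.
Total PEEP = 15 cmH2O (set 6 + intrinsic 9); this is the baseline alveolar pressure.
Equation of motion (constant flow): PIP = Vt/C + R·V̇ + PEEP.
Vt/C = PIP − R·V̇ − PEEP = 35.1 − 27.1×0.4833 − 15 = 35.1 − 13.097 − 15 = 7.003 cmH2O.
C = Vt / 7.003 = 540 / 7.003 = 77.11 mL/cmH2O.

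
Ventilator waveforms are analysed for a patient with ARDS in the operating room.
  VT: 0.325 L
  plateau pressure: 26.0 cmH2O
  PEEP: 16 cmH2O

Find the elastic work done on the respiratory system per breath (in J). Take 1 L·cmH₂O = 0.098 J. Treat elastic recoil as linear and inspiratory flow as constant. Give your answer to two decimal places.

Elastic work ≈ ½ × (Pplat − PEEP) × Vt = 0.5 × (26.0 − 16) × 0.325 L = 0.5 × 10.0 × 0.325 = 1.625 L·cmH2O.
× 0.098 J/(L·cmH2O) → 0.1593 J.

0.16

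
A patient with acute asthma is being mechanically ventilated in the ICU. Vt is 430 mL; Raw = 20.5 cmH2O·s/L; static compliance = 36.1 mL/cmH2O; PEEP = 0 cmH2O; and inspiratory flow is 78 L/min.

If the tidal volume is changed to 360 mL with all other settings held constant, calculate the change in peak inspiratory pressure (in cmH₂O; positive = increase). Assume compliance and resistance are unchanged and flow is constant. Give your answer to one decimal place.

-1.9

PIP = Vt/C + R·V̇ + PEEP (constant-flow equation of motion).
Only the elastic term changes: ΔPIP = ΔVt / C = (360 − 430) / 36.1 = -1.939 cmH2O.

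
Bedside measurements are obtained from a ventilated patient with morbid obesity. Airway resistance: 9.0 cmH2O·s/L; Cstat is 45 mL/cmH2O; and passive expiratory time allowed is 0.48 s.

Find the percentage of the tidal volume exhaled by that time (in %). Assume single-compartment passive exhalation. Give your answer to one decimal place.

69.4

τ = R × C = 9.0 × 45 mL/cmH2O = 9.0 × 0.045 L/cmH2O = 0.405 s.
Passive exhalation: V(t)/V₀ = e^(−t/τ) = e^(−0.48/0.405) = 0.3057.
Fraction exhaled = 1 − 0.3057 = 0.6943 → 69.43%.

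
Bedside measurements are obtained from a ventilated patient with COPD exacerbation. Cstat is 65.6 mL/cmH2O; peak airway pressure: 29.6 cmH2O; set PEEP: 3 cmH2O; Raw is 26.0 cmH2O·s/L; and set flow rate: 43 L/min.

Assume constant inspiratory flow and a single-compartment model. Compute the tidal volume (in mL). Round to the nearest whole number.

Flow: 43 L/min ÷ 60 = 0.7167 L/s.
Equation of motion (constant flow): PIP = Vt/C + R·V̇ + PEEP.
Vt/C = PIP − R·V̇ − PEEP = 29.6 − 18.634 − 3 = 7.966 cmH2O.
Vt = C × 7.966 = 65.6 × 7.966 = 522.57 mL.

523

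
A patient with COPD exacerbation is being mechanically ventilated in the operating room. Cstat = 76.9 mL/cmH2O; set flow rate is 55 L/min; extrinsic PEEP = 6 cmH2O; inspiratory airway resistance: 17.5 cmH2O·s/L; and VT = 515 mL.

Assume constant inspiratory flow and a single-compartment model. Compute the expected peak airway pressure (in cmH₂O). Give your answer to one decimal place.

28.7

Flow: 55 L/min ÷ 60 = 0.9167 L/s.
Equation of motion (constant flow): PIP = Vt/C + R·V̇ + PEEP.
PIP = 515/76.9 + 17.5×0.9167 + 6 = 6.697 + 16.042 + 6 = 28.739 cmH2O.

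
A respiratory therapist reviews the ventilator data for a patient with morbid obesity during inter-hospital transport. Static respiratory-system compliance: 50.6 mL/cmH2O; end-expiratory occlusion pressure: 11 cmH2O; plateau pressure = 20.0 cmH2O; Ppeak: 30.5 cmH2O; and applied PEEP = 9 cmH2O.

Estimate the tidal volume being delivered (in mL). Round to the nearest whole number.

455

End-expiratory occlusion gives total PEEP = 11 cmH2O (intrinsic PEEP = 11 − 9 = 2). Use total PEEP for the elastic gradient.
Vt = Cstat × (Pplat − PEEPtotal) = 50.6 × (20.0 − 11) = 50.6 × 9.0 = 455.4 mL.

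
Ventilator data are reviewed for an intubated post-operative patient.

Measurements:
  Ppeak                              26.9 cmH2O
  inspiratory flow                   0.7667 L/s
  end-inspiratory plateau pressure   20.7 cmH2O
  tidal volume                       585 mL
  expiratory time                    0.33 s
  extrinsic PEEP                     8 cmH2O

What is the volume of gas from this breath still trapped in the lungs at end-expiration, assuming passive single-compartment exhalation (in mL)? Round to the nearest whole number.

R = (PIP − Pplat)/V̇ = (26.9 − 20.7) / 0.7667 = 6.2/0.7667 = 8.087 cmH2O·s/L.
C = Vt/(Pplat − PEEP) = 585.0 / (20.7 − 8) = 585.0/12.7 = 46.063 mL/cmH2O.
τ = R × C = 8.087 × 0.04606 L/cmH2O = 0.3725 s.
Fraction remaining = e^(−Te/τ) = e^(−0.33/0.3725) = 0.4123.
Trapped volume = 585.0 × 0.4123 = 241.2 mL.

241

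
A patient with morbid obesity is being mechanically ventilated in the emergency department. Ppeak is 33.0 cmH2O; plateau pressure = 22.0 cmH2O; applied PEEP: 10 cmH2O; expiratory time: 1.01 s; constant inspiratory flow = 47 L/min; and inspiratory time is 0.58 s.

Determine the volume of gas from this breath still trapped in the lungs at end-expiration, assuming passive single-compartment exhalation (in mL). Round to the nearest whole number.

Flow: 47 L/min ÷ 60 = 0.7833 L/s.
Vt = flow × Ti = 0.7833 L/s × 0.58 s × 1000 mL/L = 454.31 mL.
R = (PIP − Pplat)/V̇ = (33.0 − 22.0) / 0.7833 = 11.0/0.7833 = 14.043 cmH2O·s/L.
C = Vt/(Pplat − PEEP) = 454.31 / (22.0 − 10) = 454.31/12.0 = 37.859 mL/cmH2O.
τ = R × C = 14.043 × 0.03786 L/cmH2O = 0.5317 s.
Fraction remaining = e^(−Te/τ) = e^(−1.01/0.5317) = 0.1496.
Trapped volume = 454.31 × 0.1496 = 67.965 mL.

68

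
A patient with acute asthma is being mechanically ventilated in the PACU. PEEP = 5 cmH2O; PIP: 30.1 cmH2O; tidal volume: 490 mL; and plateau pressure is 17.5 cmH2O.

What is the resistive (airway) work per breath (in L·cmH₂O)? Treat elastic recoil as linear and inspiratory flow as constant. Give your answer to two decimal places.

With constant inspiratory flow the resistive pressure is constant at PIP − Pplat = 30.1 − 17.5 = 12.6 cmH2O, so resistive work = 12.6 × 0.490 = 6.174 L·cmH2O.

6.17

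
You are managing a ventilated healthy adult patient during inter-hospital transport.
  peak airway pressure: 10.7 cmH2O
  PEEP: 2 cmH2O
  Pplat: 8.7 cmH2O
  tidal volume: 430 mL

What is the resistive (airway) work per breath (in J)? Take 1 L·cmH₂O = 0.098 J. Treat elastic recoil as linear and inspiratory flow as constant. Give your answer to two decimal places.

With constant inspiratory flow the resistive pressure is constant at PIP − Pplat = 10.7 − 8.7 = 2.0 cmH2O, so resistive work = 2.0 × 0.430 = 0.86 L·cmH2O.
× 0.098 J/(L·cmH2O) → 0.08428 J.

0.08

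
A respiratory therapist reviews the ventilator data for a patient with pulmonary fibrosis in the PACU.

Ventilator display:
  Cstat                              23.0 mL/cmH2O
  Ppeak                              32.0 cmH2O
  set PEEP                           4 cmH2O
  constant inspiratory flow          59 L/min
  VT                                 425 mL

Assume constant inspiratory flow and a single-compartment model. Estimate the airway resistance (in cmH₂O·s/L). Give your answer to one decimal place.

9.7

Flow: 59 L/min ÷ 60 = 0.9833 L/s.
Equation of motion (constant flow): PIP = Vt/C + R·V̇ + PEEP.
R·V̇ = PIP − Vt/C − PEEP = 32.0 − 425/23.0 − 4 = 32.0 − 18.478 − 4 = 9.522 cmH2O.
R = 9.522 / 0.9833 = 9.684 cmH2O·s/L.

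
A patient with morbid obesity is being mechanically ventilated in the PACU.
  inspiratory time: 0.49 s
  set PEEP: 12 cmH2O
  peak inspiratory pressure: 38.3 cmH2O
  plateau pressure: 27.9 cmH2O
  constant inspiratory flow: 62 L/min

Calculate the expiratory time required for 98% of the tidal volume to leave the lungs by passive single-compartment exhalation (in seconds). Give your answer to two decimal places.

1.25

Flow: 62 L/min ÷ 60 = 1.0333 L/s.
Vt = flow × Ti = 1.0333 L/s × 0.49 s × 1000 mL/L = 506.32 mL.
R = (PIP − Pplat)/V̇ = (38.3 − 27.9) / 1.0333 = 10.4/1.0333 = 10.065 cmH2O·s/L.
C = Vt/(Pplat − PEEP) = 506.32 / (27.9 − 12) = 506.32/15.9 = 31.844 mL/cmH2O.
τ = R × C = 10.065 × 0.03184 L/cmH2O = 0.3205 s.
t = −τ·ln(1 − 0.98) = −0.3205·ln(0.02) = 1.254 s.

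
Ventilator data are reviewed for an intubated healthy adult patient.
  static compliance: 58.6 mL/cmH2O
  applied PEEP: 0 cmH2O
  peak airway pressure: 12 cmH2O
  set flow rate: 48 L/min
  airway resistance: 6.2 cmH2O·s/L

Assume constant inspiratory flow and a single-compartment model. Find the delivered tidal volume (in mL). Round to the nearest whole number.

413

Flow: 48 L/min ÷ 60 = 0.8 L/s.
Equation of motion (constant flow): PIP = Vt/C + R·V̇ + PEEP.
Vt/C = PIP − R·V̇ − PEEP = 12 − 4.96 − 0 = 7.04 cmH2O.
Vt = C × 7.04 = 58.6 × 7.04 = 412.54 mL.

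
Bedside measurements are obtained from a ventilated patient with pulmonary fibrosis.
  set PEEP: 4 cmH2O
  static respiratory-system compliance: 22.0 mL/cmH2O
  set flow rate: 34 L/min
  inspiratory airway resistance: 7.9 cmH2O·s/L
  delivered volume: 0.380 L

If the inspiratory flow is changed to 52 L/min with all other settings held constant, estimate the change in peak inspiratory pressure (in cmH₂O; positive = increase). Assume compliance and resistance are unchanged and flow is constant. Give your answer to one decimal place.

2.4

Flow: 34 L/min ÷ 60 = 0.5667 L/s.
New flow: 52 L/min ÷ 60 = 0.8667 L/s.
PIP = Vt/C + R·V̇ + PEEP (constant-flow equation of motion).
Only the resistive term changes: ΔPIP = R × ΔV̇ = 7.9 × (0.8667 − 0.5667) = 7.9 × 0.3 = 2.37 cmH2O.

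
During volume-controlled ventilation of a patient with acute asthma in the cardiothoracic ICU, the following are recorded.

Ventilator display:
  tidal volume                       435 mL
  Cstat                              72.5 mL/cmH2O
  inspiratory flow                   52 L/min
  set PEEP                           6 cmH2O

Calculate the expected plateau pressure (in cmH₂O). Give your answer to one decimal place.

Pplat = PEEP + Vt / Cstat = 6 + 435 / 72.5 = 6 + 6.0 = 12.0 cmH2O.

12.0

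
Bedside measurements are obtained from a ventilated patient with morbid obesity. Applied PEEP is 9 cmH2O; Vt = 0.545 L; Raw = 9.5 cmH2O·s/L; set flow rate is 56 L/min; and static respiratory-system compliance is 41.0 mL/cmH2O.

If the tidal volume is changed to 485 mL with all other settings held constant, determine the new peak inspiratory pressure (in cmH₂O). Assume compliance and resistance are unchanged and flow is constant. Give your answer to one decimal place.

Flow: 56 L/min ÷ 60 = 0.9333 L/s.
PIP = Vt/C + R·V̇ + PEEP (constant-flow equation of motion).
Only the elastic term changes: ΔPIP = ΔVt / C = (485 − 545) / 41.0 = -1.463 cmH2O.
Original PIP = 545/41.0 + 9.5×0.9333 + 9 = 31.159 cmH2O; new PIP = 31.159 + (-1.463) = 29.696 cmH2O.

29.7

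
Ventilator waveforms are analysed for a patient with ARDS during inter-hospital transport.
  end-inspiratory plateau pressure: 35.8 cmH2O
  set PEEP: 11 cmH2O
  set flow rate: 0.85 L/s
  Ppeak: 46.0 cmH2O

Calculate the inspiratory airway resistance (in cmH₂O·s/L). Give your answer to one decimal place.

Raw = (PIP − Pplat) / flow = (46.0 − 35.8) / 0.85 = 10.2 / 0.85 = 12.0 cmH2O·s/L.

12.0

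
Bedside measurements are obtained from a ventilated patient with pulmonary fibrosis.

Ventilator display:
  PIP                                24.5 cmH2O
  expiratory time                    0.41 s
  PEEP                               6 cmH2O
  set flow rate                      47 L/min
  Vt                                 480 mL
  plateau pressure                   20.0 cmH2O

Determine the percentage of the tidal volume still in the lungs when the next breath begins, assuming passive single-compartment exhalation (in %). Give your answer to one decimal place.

Flow: 47 L/min ÷ 60 = 0.7833 L/s.
R = (PIP − Pplat)/V̇ = (24.5 − 20.0) / 0.7833 = 4.5/0.7833 = 5.745 cmH2O·s/L.
C = Vt/(Pplat − PEEP) = 480.0 / (20.0 − 6) = 480.0/14.0 = 34.286 mL/cmH2O.
τ = R × C = 5.745 × 0.03429 L/cmH2O = 0.197 s.
Fraction remaining at end-expiration = e^(−Te/τ) = e^(−0.41/0.197) = 0.1248 → 12.48%.

12.5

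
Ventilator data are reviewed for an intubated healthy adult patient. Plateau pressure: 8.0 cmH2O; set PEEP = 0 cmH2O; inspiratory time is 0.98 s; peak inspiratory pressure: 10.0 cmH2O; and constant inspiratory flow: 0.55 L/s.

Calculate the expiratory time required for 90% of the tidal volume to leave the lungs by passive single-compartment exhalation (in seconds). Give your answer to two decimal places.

0.56

Vt = flow × Ti = 0.55 L/s × 0.98 s × 1000 mL/L = 539.0 mL.
R = (PIP − Pplat)/V̇ = (10.0 − 8.0) / 0.55 = 2.0/0.55 = 3.636 cmH2O·s/L.
C = Vt/(Pplat − PEEP) = 539.0 / (8.0 − 0) = 539.0/8.0 = 67.375 mL/cmH2O.
τ = R × C = 3.636 × 0.06738 L/cmH2O = 0.245 s.
t = −τ·ln(1 − 0.90) = −0.245·ln(0.1) = 0.5641 s.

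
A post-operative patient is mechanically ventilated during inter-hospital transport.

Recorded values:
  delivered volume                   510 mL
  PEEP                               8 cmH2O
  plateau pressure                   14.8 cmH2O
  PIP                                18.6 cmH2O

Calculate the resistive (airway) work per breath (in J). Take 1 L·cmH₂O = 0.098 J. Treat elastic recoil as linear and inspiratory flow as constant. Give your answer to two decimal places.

0.19

With constant inspiratory flow the resistive pressure is constant at PIP − Pplat = 18.6 − 14.8 = 3.8 cmH2O, so resistive work = 3.8 × 0.510 = 1.938 L·cmH2O.
× 0.098 J/(L·cmH2O) → 0.1899 J.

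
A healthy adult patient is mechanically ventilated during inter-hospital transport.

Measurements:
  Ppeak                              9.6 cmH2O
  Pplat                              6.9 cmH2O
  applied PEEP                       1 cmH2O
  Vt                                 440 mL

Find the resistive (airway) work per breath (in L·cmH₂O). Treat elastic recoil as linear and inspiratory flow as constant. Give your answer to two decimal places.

1.19

With constant inspiratory flow the resistive pressure is constant at PIP − Pplat = 9.6 − 6.9 = 2.7 cmH2O, so resistive work = 2.7 × 0.440 = 1.188 L·cmH2O.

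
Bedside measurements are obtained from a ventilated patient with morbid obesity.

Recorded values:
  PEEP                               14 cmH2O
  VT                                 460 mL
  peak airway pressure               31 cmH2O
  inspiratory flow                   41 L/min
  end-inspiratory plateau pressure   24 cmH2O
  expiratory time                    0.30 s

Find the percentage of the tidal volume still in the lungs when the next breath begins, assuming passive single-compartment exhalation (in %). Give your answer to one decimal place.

Flow: 41 L/min ÷ 60 = 0.6833 L/s.
R = (PIP − Pplat)/V̇ = (31 − 24) / 0.6833 = 7.0/0.6833 = 10.244 cmH2O·s/L.
C = Vt/(Pplat − PEEP) = 460.0 / (24 − 14) = 460.0/10.0 = 46.0 mL/cmH2O.
τ = R × C = 10.244 × 0.046 L/cmH2O = 0.4712 s.
Fraction remaining at end-expiration = e^(−Te/τ) = e^(−0.30/0.4712) = 0.5291 → 52.91%.

52.9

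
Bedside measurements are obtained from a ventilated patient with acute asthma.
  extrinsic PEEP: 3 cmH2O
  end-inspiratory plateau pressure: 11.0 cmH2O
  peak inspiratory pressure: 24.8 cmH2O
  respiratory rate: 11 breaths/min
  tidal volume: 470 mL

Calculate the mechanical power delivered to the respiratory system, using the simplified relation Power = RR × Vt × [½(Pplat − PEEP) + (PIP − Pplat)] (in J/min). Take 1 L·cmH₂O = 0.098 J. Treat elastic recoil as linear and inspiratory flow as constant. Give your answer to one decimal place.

9.0

Per-breath work = Vt × [½(Pplat−PEEP) + (PIP−Pplat)] = 0.470 × [0.5×8.0 + 13.8] = 0.470 × 17.8 = 8.366 L·cmH2O.
Power = 11 × 8.366 = 92.026 L·cmH2O/min.
× 0.098 J/(L·cmH2O) → 9.019 J/min.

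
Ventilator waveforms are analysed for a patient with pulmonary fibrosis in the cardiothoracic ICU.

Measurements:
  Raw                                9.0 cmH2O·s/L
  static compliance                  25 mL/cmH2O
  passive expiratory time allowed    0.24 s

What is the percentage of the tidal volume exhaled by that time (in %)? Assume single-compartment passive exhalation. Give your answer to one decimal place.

65.6

τ = R × C = 9.0 × 25 mL/cmH2O = 9.0 × 0.025 L/cmH2O = 0.225 s.
Passive exhalation: V(t)/V₀ = e^(−t/τ) = e^(−0.24/0.225) = 0.3442.
Fraction exhaled = 1 − 0.3442 = 0.6558 → 65.58%.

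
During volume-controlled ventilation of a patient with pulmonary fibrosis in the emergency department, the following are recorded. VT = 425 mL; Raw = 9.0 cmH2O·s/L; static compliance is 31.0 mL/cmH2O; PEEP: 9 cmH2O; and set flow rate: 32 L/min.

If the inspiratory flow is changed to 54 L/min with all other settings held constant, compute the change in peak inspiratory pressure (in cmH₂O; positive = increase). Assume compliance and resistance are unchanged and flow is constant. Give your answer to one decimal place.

Flow: 32 L/min ÷ 60 = 0.5333 L/s.
New flow: 54 L/min ÷ 60 = 0.9 L/s.
PIP = Vt/C + R·V̇ + PEEP (constant-flow equation of motion).
Only the resistive term changes: ΔPIP = R × ΔV̇ = 9.0 × (0.9 − 0.5333) = 9.0 × 0.3667 = 3.3 cmH2O.

3.3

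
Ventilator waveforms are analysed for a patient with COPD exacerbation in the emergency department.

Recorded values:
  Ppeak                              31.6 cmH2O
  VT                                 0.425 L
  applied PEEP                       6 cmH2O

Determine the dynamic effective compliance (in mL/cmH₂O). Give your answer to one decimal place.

Dynamic compliance = Vt / (PIP − PEEP) = 425 / (31.6 − 6) = 425 / 25.6 = 16.602 mL/cmH2O.

16.6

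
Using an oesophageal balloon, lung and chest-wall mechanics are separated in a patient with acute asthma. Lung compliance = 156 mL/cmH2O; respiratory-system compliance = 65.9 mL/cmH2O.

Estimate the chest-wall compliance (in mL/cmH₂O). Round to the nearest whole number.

1/Ccw = 1/Crs − 1/CL.
1/Ccw = 1/65.9 − 1/156 = 0.008764.
Ccw = 114.1 mL/cmH2O.

114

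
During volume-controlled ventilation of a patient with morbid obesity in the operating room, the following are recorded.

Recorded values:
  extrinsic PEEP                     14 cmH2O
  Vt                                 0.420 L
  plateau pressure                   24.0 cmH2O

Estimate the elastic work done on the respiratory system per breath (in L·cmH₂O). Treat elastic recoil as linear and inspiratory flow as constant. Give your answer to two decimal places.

2.10

Elastic work ≈ ½ × (Pplat − PEEP) × Vt = 0.5 × (24.0 − 14) × 0.420 L = 0.5 × 10.0 × 0.420 = 2.1 L·cmH2O.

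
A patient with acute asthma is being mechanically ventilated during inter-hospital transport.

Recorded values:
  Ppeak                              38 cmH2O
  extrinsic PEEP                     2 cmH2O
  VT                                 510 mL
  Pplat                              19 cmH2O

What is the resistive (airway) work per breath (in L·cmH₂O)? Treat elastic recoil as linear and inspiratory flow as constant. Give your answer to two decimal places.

9.69

With constant inspiratory flow the resistive pressure is constant at PIP − Pplat = 38 − 19 = 19.0 cmH2O, so resistive work = 19.0 × 0.510 = 9.69 L·cmH2O.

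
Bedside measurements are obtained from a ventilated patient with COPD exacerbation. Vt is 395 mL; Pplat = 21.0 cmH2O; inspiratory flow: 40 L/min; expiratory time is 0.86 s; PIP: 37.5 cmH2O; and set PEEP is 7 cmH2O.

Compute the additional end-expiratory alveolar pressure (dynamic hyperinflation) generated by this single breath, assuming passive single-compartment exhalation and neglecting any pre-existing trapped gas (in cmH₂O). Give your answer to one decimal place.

4.1

Flow: 40 L/min ÷ 60 = 0.6667 L/s.
R = (PIP − Pplat)/V̇ = (37.5 − 21.0) / 0.6667 = 16.5/0.6667 = 24.749 cmH2O·s/L.
C = Vt/(Pplat − PEEP) = 395.0 / (21.0 − 7) = 395.0/14.0 = 28.214 mL/cmH2O.
τ = R × C = 24.749 × 0.02821 L/cmH2O = 0.6982 s.
Fraction remaining = e^(−Te/τ) = e^(−0.86/0.6982) = 0.2918; trapped volume = 395.0 × 0.2918 = 115.26 mL.
Additional alveolar pressure from trapping ≈ V_trapped / C = 115.26 / 28.214 = 4.085 cmH2O.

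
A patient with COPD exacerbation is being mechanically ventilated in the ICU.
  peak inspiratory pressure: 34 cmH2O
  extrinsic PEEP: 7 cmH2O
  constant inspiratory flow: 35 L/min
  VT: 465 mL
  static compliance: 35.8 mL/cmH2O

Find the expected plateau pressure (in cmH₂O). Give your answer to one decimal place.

20.0

Pplat = PEEP + Vt / Cstat = 7 + 465 / 35.8 = 7 + 12.989 = 19.989 cmH2O.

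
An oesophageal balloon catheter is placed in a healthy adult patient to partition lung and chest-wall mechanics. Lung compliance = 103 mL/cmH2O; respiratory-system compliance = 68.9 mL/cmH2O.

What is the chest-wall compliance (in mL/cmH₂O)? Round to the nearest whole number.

208

1/Ccw = 1/Crs − 1/CL.
1/Ccw = 1/68.9 − 1/103 = 0.004805.
Ccw = 208.12 mL/cmH2O.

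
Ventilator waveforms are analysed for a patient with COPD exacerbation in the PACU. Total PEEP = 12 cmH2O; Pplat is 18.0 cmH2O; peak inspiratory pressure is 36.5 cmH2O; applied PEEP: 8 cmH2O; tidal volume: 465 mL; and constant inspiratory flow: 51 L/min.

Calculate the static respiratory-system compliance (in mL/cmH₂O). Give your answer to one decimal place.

End-expiratory occlusion gives total PEEP = 12 cmH2O (intrinsic PEEP = 12 − 8 = 4). Use total PEEP for the elastic gradient.
Cstat = Vt / (Pplat − PEEPtotal) = 465 / (18.0 − 12) = 465 / 6.0 = 77.5 mL/cmH2O.

77.5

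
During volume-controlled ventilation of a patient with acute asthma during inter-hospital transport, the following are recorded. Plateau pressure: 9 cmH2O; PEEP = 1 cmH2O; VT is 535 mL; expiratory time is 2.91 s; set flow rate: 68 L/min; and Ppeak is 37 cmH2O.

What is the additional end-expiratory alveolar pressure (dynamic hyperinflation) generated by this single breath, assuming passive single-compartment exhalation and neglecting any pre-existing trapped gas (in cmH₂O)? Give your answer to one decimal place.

1.4

Flow: 68 L/min ÷ 60 = 1.1333 L/s.
R = (PIP − Pplat)/V̇ = (37 − 9) / 1.1333 = 28.0/1.1333 = 24.707 cmH2O·s/L.
C = Vt/(Pplat − PEEP) = 535.0 / (9 − 1) = 535.0/8.0 = 66.875 mL/cmH2O.
τ = R × C = 24.707 × 0.06688 L/cmH2O = 1.652 s.
Fraction remaining = e^(−Te/τ) = e^(−2.91/1.652) = 0.1718; trapped volume = 535.0 × 0.1718 = 91.913 mL.
Additional alveolar pressure from trapping ≈ V_trapped / C = 91.913 / 66.875 = 1.374 cmH2O.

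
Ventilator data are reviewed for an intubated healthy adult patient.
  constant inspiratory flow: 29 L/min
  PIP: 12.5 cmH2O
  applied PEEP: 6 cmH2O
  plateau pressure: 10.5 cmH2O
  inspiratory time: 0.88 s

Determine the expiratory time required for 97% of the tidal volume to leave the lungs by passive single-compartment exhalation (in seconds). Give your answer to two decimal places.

1.37

Flow: 29 L/min ÷ 60 = 0.4833 L/s.
Vt = flow × Ti = 0.4833 L/s × 0.88 s × 1000 mL/L = 425.3 mL.
R = (PIP − Pplat)/V̇ = (12.5 − 10.5) / 0.4833 = 2.0/0.4833 = 4.138 cmH2O·s/L.
C = Vt/(Pplat − PEEP) = 425.3 / (10.5 − 6) = 425.3/4.5 = 94.511 mL/cmH2O.
τ = R × C = 4.138 × 0.09451 L/cmH2O = 0.3911 s.
t = −τ·ln(1 − 0.97) = −0.3911·ln(0.03) = 1.371 s.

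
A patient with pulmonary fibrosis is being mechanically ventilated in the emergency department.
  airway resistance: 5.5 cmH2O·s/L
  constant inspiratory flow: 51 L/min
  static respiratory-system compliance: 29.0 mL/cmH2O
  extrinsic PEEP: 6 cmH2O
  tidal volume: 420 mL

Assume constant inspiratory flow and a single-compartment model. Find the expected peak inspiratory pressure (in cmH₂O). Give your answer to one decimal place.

25.2

Flow: 51 L/min ÷ 60 = 0.85 L/s.
Equation of motion (constant flow): PIP = Vt/C + R·V̇ + PEEP.
PIP = 420/29.0 + 5.5×0.85 + 6 = 14.483 + 4.675 + 6 = 25.158 cmH2O.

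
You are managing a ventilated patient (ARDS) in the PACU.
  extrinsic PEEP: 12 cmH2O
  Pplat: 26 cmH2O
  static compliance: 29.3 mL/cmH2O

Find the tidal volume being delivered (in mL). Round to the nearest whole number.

410

Vt = Cstat × (Pplat − PEEP) = 29.3 × (26 − 12) = 29.3 × 14.0 = 410.2 mL.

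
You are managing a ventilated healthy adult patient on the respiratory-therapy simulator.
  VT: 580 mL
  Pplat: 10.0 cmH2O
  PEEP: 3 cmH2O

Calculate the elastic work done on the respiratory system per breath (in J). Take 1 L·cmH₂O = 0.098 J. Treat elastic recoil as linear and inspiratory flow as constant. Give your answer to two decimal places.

0.20

Elastic work ≈ ½ × (Pplat − PEEP) × Vt = 0.5 × (10.0 − 3) × 0.580 L = 0.5 × 7.0 × 0.580 = 2.03 L·cmH2O.
× 0.098 J/(L·cmH2O) → 0.1989 J.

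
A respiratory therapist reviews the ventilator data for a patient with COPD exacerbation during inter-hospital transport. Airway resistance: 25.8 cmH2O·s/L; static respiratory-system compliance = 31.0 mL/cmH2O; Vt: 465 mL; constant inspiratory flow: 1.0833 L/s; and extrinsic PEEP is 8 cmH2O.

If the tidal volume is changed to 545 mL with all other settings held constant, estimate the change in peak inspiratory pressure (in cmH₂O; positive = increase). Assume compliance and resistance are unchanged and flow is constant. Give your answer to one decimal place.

2.6

PIP = Vt/C + R·V̇ + PEEP (constant-flow equation of motion).
Only the elastic term changes: ΔPIP = ΔVt / C = (545 − 465) / 31.0 = 2.581 cmH2O.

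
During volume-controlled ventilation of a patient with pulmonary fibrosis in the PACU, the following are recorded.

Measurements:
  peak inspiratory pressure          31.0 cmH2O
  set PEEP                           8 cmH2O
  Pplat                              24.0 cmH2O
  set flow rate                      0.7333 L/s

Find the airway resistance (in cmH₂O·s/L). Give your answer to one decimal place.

Raw = (PIP − Pplat) / flow = (31.0 − 24.0) / 0.7333 = 7.0 / 0.7333 = 9.546 cmH2O·s/L.

9.5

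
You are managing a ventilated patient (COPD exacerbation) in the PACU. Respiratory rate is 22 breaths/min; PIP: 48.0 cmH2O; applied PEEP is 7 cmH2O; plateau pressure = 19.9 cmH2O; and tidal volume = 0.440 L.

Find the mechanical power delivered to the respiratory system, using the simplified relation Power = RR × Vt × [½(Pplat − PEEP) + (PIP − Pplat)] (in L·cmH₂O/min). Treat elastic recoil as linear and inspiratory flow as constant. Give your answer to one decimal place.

Per-breath work = Vt × [½(Pplat−PEEP) + (PIP−Pplat)] = 0.440 × [0.5×12.9 + 28.1] = 0.440 × 34.55 = 15.202 L·cmH2O.
Power = 22 × 15.202 = 334.44 L·cmH2O/min.

334.4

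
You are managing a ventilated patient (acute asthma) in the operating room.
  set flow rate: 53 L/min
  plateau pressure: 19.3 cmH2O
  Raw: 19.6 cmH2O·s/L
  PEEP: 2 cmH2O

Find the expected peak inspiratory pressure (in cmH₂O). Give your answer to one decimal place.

36.6

Flow: 53 L/min ÷ 60 = 0.8833 L/s.
PIP = Pplat + Raw × flow = 19.3 + 19.6 × 0.8833 = 19.3 + 17.313 = 36.613 cmH2O.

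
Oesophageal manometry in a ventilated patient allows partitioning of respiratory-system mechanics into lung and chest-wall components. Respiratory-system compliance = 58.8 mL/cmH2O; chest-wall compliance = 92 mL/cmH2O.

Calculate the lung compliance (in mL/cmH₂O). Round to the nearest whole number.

163

1/CL = 1/Crs − 1/Ccw.
1/CL = 1/58.8 − 1/92 = 0.006137.
CL = 162.95 mL/cmH2O.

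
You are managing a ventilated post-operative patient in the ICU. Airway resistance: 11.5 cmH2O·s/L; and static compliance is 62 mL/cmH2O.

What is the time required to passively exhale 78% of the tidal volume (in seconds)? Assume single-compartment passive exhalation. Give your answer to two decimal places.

1.08

τ = R × C = 11.5 × 62 mL/cmH2O = 11.5 × 0.062 L/cmH2O = 0.713 s.
Exhaled fraction f = 1 − e^(−t/τ) → t = −τ·ln(1 − f) = −0.713·ln(0.22) = 1.08 s.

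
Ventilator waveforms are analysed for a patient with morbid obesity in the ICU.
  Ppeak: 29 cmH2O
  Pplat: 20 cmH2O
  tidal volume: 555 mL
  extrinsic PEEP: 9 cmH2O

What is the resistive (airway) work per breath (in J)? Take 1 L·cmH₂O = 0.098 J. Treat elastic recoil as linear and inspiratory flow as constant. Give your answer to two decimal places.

0.49

With constant inspiratory flow the resistive pressure is constant at PIP − Pplat = 29 − 20 = 9.0 cmH2O, so resistive work = 9.0 × 0.555 = 4.995 L·cmH2O.
× 0.098 J/(L·cmH2O) → 0.4895 J.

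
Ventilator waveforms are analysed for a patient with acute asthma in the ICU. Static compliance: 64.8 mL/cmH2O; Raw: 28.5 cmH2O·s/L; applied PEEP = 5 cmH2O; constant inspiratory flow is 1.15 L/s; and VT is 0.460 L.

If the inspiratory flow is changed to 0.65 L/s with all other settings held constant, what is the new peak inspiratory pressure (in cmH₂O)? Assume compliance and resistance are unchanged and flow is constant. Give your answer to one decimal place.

30.6

PIP = Vt/C + R·V̇ + PEEP (constant-flow equation of motion).
Only the resistive term changes: ΔPIP = R × ΔV̇ = 28.5 × (0.65 − 1.15) = 28.5 × -0.5 = -14.25 cmH2O.
Original PIP = 460/64.8 + 28.5×1.15 + 5 = 44.874 cmH2O; new PIP = 44.874 + (-14.25) = 30.624 cmH2O.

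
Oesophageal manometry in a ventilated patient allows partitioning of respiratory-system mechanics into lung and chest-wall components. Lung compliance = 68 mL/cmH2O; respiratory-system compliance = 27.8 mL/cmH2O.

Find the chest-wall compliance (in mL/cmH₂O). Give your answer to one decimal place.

1/Ccw = 1/Crs − 1/CL.
1/Ccw = 1/27.8 − 1/68 = 0.02127.
Ccw = 47.015 mL/cmH2O.

47.0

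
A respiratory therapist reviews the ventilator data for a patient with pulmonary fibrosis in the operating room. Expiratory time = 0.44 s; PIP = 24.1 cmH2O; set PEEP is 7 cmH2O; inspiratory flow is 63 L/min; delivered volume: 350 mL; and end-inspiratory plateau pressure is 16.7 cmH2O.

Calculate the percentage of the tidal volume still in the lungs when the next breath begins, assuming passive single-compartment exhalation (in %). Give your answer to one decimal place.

17.7

Flow: 63 L/min ÷ 60 = 1.05 L/s.
R = (PIP − Pplat)/V̇ = (24.1 − 16.7) / 1.05 = 7.4/1.05 = 7.048 cmH2O·s/L.
C = Vt/(Pplat − PEEP) = 350.0 / (16.7 − 7) = 350.0/9.7 = 36.082 mL/cmH2O.
τ = R × C = 7.048 × 0.03608 L/cmH2O = 0.2543 s.
Fraction remaining at end-expiration = e^(−Te/τ) = e^(−0.44/0.2543) = 0.1772 → 17.72%.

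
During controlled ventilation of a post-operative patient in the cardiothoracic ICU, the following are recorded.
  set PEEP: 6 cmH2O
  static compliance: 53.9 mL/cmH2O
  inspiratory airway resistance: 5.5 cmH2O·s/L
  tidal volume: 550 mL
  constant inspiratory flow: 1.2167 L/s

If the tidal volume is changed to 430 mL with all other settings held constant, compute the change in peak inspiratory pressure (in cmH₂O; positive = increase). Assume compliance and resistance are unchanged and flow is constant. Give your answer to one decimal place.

-2.2

PIP = Vt/C + R·V̇ + PEEP (constant-flow equation of motion).
Only the elastic term changes: ΔPIP = ΔVt / C = (430 − 550) / 53.9 = -2.226 cmH2O.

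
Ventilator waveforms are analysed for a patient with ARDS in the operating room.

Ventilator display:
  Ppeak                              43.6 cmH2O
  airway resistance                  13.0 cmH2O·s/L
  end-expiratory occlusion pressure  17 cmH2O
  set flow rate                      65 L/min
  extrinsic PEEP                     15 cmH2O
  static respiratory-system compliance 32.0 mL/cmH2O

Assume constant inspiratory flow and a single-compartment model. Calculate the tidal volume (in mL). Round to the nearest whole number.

Flow: 65 L/min ÷ 60 = 1.0833 L/s.
Total PEEP = 17 cmH2O (set 15 + intrinsic 2); this is the baseline alveolar pressure.
Equation of motion (constant flow): PIP = Vt/C + R·V̇ + PEEP.
Vt/C = PIP − R·V̇ − PEEP = 43.6 − 14.083 − 17 = 12.517 cmH2O.
Vt = C × 12.517 = 32.0 × 12.517 = 400.54 mL.

401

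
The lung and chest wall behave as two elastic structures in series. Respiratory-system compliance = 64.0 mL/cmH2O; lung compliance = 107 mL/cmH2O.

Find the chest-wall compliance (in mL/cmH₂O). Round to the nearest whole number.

159

1/Ccw = 1/Crs − 1/CL.
1/Ccw = 1/64.0 − 1/107 = 0.006279.
Ccw = 159.26 mL/cmH2O.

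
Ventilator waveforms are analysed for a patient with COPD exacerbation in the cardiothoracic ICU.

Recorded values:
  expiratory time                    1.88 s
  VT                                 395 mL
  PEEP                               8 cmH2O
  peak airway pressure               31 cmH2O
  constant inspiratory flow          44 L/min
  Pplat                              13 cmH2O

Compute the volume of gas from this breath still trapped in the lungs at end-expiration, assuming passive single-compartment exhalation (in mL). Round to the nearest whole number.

150

Flow: 44 L/min ÷ 60 = 0.7333 L/s.
R = (PIP − Pplat)/V̇ = (31 − 13) / 0.7333 = 18.0/0.7333 = 24.547 cmH2O·s/L.
C = Vt/(Pplat − PEEP) = 395.0 / (13 − 8) = 395.0/5.0 = 79.0 mL/cmH2O.
τ = R × C = 24.547 × 0.079 L/cmH2O = 1.939 s.
Fraction remaining = e^(−Te/τ) = e^(−1.88/1.939) = 0.3792.
Trapped volume = 395.0 × 0.3792 = 149.78 mL.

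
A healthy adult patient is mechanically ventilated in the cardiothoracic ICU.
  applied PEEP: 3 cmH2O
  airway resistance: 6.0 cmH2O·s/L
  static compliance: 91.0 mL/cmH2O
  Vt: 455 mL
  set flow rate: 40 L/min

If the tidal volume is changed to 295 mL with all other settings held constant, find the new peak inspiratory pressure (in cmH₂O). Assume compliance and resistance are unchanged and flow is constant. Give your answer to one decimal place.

Flow: 40 L/min ÷ 60 = 0.6667 L/s.
PIP = Vt/C + R·V̇ + PEEP (constant-flow equation of motion).
Only the elastic term changes: ΔPIP = ΔVt / C = (295 − 455) / 91.0 = -1.758 cmH2O.
Original PIP = 455/91.0 + 6.0×0.6667 + 3 = 12.0 cmH2O; new PIP = 12.0 + (-1.758) = 10.242 cmH2O.

10.2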